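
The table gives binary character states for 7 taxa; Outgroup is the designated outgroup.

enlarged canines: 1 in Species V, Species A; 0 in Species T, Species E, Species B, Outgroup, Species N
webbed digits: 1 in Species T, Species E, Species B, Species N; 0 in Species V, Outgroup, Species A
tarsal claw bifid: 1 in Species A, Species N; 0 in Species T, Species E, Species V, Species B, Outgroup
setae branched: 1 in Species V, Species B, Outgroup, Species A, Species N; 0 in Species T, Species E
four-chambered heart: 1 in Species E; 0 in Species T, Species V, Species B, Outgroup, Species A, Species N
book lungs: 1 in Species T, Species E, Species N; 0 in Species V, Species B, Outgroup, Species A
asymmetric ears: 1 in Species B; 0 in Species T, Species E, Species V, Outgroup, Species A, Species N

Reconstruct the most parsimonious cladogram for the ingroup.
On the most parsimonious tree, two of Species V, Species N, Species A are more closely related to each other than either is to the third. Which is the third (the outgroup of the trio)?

Character polarity is set by the outgroup: the derived state is whichever differs from the outgroup's state, so for setae branched the derived state is '0', and for the remaining characters it is '1'.
enlarged canines: derived state '1' in Species A and Species V only — synapomorphy for {Species A, Species V}.
Only Species B, Species E, Species N, and Species T show the derived state '1' for webbed digits, supporting them as a clade.
tarsal claw bifid (state '1') occurs in Species A and Species N but conflicts with the nesting implied by the other characters — most parsimoniously interpreted as homoplasy.
setae branched: derived state '0' in Species E and Species T only — synapomorphy for {Species E, Species T}.
four-chambered heart: derived state '1' in Species E only — an autapomorphy, so it tells us nothing about relationships among taxa.
book lungs (derived state '1') is shared by Species E, Species N, and Species T — a synapomorphy uniting that clade.
asymmetric ears: derived state '1' in Species B only — an autapomorphy, so it tells us nothing about relationships among taxa.
Most parsimonious ingroup topology: ((Species A,Species V),((Species N,(Species T,Species E)),Species B)).
Species V and Species A share a more recent common ancestor with each other than either does with Species N, so Species N is the least closely related of the three.

Species N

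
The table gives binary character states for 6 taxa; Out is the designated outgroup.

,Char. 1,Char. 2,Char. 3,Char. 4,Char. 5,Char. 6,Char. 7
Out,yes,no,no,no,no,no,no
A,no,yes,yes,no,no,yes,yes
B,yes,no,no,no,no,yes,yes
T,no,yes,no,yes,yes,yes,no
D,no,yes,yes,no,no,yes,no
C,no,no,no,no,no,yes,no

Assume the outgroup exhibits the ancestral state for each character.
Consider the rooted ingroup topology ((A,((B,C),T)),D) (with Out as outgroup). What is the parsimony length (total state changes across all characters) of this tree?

Map each character onto ((A,((B,C),T)),D) (rooted by Out) and count the minimum state changes it requires (Fitch parsimony):
Char. 1: 2; Char. 2: 2; Char. 3: 2; Char. 4: 1; Char. 5: 1; Char. 6: 1; Char. 7: 2.
Total tree length = 11.

11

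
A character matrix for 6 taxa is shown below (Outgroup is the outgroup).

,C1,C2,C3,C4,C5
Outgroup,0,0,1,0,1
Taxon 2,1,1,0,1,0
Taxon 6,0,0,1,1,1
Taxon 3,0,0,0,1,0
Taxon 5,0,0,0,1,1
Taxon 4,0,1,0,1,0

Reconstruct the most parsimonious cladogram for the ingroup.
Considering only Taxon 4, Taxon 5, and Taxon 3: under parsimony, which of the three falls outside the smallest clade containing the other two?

Character polarity is set by the outgroup: the derived state is whichever differs from the outgroup's state, so for C3, C5 the derived state is '0', and for the remaining characters it is '1'.
C1 (derived state '1') is unique to Taxon 2 (autapomorphy; uninformative for grouping).
Only Taxon 2 and Taxon 4 show the derived state '1' for C2, supporting them as a clade.
C3: derived state '0' in Taxon 2, Taxon 3, Taxon 4, and Taxon 5 only — synapomorphy for {Taxon 2, Taxon 3, Taxon 4, Taxon 5}.
C4 (derived state '1') is shared by all ingroup taxa — unites the whole ingroup.
Only Taxon 2, Taxon 3, and Taxon 4 show the derived state '0' for C5, supporting them as a clade.
Most parsimonious ingroup topology: ((((Taxon 2,Taxon 4),Taxon 3),Taxon 5),Taxon 6).
Taxon 4 and Taxon 3 share a more recent common ancestor with each other than either does with Taxon 5, so Taxon 5 is the least closely related of the three.

Taxon 5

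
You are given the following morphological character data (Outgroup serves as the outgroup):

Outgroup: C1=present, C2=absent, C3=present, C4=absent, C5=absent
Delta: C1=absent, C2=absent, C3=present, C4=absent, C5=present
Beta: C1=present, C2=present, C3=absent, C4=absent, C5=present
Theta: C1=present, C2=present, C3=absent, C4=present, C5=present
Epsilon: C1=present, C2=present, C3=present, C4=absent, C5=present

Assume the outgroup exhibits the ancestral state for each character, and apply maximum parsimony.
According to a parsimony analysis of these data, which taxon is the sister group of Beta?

Character polarity is set by the outgroup: the derived state is whichever differs from the outgroup's state, so for C1, C3 the derived state is 'absent', and for the remaining characters it is 'present'.
C1 (derived state 'absent') is unique to Delta (autapomorphy; uninformative for grouping).
C2: derived state 'present' in Beta, Epsilon, and Theta only — synapomorphy for {Beta, Epsilon, Theta}.
C3 (derived state 'absent') is shared by Beta and Theta — a synapomorphy uniting that clade.
C4 (derived state 'present') is unique to Theta (autapomorphy; uninformative for grouping).
C5 (derived state 'present') is shared by all ingroup taxa — unites the whole ingroup.
Most parsimonious ingroup topology: (Delta,((Beta,Theta),Epsilon)).
Beta and Theta form a cherry on this tree, so they are sister taxa.

Theta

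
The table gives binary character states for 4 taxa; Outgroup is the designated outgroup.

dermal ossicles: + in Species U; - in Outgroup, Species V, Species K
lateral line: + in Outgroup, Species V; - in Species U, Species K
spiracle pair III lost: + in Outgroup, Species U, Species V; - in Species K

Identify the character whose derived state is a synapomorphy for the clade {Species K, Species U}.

Character polarity is set by the outgroup: the derived state is whichever differs from the outgroup's state, so for lateral line, spiracle pair III lost the derived state is '-', and for the remaining characters it is '+'.
dermal ossicles: derived state '+' in Species U only — an autapomorphy, so it tells us nothing about relationships among taxa.
lateral line: derived state '-' in Species K and Species U only — synapomorphy for {Species K, Species U}.
spiracle pair III lost: derived state '-' in Species K only — an autapomorphy, so it tells us nothing about relationships among taxa.
Most parsimonious ingroup topology: ((Species U,Species K),Species V).
The clade {Species K, Species U} is supported by lateral line: its derived state '-' occurs in exactly those taxa and in no other taxon (including the outgroup).

lateral line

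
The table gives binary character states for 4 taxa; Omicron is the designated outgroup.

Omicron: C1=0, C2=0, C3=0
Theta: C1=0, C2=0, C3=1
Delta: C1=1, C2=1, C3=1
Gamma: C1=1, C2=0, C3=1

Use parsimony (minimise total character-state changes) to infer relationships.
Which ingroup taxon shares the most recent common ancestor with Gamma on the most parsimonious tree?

The outgroup has state '0' for every character, so '1' is the derived state throughout.
C1 (derived state '1') is shared by Delta and Gamma — a synapomorphy uniting that clade.
C2: derived state '1' in Delta only — an autapomorphy, so it tells us nothing about relationships among taxa.
All ingroup taxa share the derived state '1' for C3; it defines the ingroup but does not resolve relationships within it.
Most parsimonious ingroup topology: (Theta,(Delta,Gamma)).
Gamma and Delta form a cherry on this tree, so they are sister taxa.

Delta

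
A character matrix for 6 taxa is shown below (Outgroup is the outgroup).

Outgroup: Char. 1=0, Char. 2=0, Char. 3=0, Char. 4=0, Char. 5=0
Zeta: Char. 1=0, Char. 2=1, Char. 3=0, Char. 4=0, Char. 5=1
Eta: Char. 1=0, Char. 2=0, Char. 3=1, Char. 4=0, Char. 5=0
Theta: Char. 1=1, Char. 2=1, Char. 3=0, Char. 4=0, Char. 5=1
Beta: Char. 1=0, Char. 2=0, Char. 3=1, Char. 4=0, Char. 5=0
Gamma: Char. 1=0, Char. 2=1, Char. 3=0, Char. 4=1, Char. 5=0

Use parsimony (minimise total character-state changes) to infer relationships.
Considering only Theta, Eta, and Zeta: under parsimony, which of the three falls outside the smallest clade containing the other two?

The outgroup has state '0' for every character, so '1' is the derived state throughout.
Char. 1: derived state '1' in Theta only — an autapomorphy, so it tells us nothing about relationships among taxa.
Char. 2: derived state '1' in Gamma, Theta, and Zeta only — synapomorphy for {Gamma, Theta, Zeta}.
Char. 3 (derived state '1') is shared by Beta and Eta — a synapomorphy uniting that clade.
Char. 4: derived state '1' in Gamma only — an autapomorphy, so it tells us nothing about relationships among taxa.
Only Theta and Zeta show the derived state '1' for Char. 5, supporting them as a clade.
Most parsimonious ingroup topology: (((Zeta,Theta),Gamma),(Eta,Beta)).
Zeta and Theta share a more recent common ancestor with each other than either does with Eta, so Eta is the least closely related of the three.

Eta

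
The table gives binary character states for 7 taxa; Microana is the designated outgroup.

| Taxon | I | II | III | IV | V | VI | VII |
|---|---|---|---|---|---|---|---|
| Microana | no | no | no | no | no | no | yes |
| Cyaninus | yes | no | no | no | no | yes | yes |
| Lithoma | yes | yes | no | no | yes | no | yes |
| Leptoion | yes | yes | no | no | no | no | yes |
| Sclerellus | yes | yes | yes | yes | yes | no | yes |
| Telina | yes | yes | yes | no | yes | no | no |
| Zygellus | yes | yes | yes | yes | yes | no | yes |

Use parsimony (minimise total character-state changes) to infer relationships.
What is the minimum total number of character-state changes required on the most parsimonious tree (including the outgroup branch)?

Character polarity is set by the outgroup: the derived state is whichever differs from the outgroup's state, so for VII the derived state is 'no', and for the remaining characters it is 'yes'.
All ingroup taxa share the derived state 'yes' for I; it defines the ingroup but does not resolve relationships within it.
Only Leptoion, Lithoma, Sclerellus, Telina, and Zygellus show the derived state 'yes' for II, supporting them as a clade.
Only Sclerellus, Telina, and Zygellus show the derived state 'yes' for III, supporting them as a clade.
IV (derived state 'yes') is shared by Sclerellus and Zygellus — a synapomorphy uniting that clade.
V (derived state 'yes') is shared by Lithoma, Sclerellus, Telina, and Zygellus — a synapomorphy uniting that clade.
VI (derived state 'yes') is unique to Cyaninus (autapomorphy; uninformative for grouping).
VII (derived state 'no') is unique to Telina (autapomorphy; uninformative for grouping).
Most parsimonious ingroup topology: (Cyaninus,((Lithoma,((Sclerellus,Zygellus),Telina)),Leptoion)).
Changes per character on this tree: I: 1; II: 1; III: 1; IV: 1; V: 1; VI: 1; VII: 1.
Total = 7.

7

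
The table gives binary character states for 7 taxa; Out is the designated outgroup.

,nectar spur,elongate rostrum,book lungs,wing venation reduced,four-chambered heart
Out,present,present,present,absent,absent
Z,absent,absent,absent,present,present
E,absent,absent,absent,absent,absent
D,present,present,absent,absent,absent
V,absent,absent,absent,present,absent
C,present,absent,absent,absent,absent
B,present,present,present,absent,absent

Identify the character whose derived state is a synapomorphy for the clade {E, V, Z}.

nectar spur

Character polarity is set by the outgroup: the derived state is whichever differs from the outgroup's state, so for nectar spur, elongate rostrum, book lungs the derived state is 'absent', and for the remaining characters it is 'present'.
Only E, V, and Z show the derived state 'absent' for nectar spur, supporting them as a clade.
Only C, E, V, and Z show the derived state 'absent' for elongate rostrum, supporting them as a clade.
book lungs (derived state 'absent') is shared by C, D, E, V, and Z — a synapomorphy uniting that clade.
Only V and Z show the derived state 'present' for wing venation reduced, supporting them as a clade.
four-chambered heart (derived state 'present') is unique to Z (autapomorphy; uninformative for grouping).
Most parsimonious ingroup topology: (((((Z,V),E),C),D),B).
The clade {E, V, Z} is supported by nectar spur: its derived state 'absent' occurs in exactly those taxa and in no other taxon (including the outgroup).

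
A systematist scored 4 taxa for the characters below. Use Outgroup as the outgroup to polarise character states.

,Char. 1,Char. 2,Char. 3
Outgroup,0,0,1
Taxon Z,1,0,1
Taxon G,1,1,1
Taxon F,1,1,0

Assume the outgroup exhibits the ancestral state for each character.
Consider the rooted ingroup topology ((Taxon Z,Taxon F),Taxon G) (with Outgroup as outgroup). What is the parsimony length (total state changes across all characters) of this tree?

Map each character onto ((Taxon Z,Taxon F),Taxon G) (rooted by Outgroup) and count the minimum state changes it requires (Fitch parsimony):
Char. 1: 1; Char. 2: 2; Char. 3: 1.
Total tree length = 4.

4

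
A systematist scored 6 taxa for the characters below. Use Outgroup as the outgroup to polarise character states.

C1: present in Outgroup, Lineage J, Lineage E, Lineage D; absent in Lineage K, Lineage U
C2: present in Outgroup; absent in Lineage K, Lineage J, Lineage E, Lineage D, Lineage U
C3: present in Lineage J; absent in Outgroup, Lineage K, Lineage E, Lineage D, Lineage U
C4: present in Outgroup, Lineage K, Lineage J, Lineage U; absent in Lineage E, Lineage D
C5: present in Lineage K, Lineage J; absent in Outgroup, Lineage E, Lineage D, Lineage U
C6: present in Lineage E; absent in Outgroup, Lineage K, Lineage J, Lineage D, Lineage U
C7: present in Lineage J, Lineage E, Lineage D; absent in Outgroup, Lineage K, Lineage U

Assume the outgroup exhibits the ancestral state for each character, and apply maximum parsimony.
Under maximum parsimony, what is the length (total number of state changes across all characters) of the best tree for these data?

8

Character polarity is set by the outgroup: the derived state is whichever differs from the outgroup's state, so for C1, C2, C4 the derived state is 'absent', and for the remaining characters it is 'present'.
C1: derived state 'absent' in Lineage K and Lineage U only — synapomorphy for {Lineage K, Lineage U}.
All ingroup taxa share the derived state 'absent' for C2; it defines the ingroup but does not resolve relationships within it.
C3: derived state 'present' in Lineage J only — an autapomorphy, so it tells us nothing about relationships among taxa.
Only Lineage D and Lineage E show the derived state 'absent' for C4, supporting them as a clade.
C5 groups Lineage J and Lineage K, which is incompatible with the clades supported by the remaining characters; treating it as convergent (homoplasy) costs fewer steps than any alternative tree.
C6: derived state 'present' in Lineage E only — an autapomorphy, so it tells us nothing about relationships among taxa.
Only Lineage D, Lineage E, and Lineage J show the derived state 'present' for C7, supporting them as a clade.
Most parsimonious ingroup topology: (((Lineage D,Lineage E),Lineage J),(Lineage K,Lineage U)).
Changes per character on this tree: C1: 1; C2: 1; C3: 1; C4: 1; C5: 2; C6: 1; C7: 1.
Total = 8.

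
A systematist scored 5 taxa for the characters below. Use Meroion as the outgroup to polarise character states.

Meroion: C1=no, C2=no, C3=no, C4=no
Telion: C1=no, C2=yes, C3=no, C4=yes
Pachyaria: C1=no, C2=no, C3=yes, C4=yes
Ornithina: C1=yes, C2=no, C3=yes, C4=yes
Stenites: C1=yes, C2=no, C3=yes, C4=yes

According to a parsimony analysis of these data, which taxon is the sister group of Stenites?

The outgroup has state 'no' for every character, so 'yes' is the derived state throughout.
Only Ornithina and Stenites show the derived state 'yes' for C1, supporting them as a clade.
C2 (derived state 'yes') is unique to Telion (autapomorphy; uninformative for grouping).
C3: derived state 'yes' in Ornithina, Pachyaria, and Stenites only — synapomorphy for {Ornithina, Pachyaria, Stenites}.
C4 (derived state 'yes') is shared by all ingroup taxa — unites the whole ingroup.
Most parsimonious ingroup topology: (((Ornithina,Stenites),Pachyaria),Telion).
Stenites and Ornithina form a cherry on this tree, so they are sister taxa.

Ornithina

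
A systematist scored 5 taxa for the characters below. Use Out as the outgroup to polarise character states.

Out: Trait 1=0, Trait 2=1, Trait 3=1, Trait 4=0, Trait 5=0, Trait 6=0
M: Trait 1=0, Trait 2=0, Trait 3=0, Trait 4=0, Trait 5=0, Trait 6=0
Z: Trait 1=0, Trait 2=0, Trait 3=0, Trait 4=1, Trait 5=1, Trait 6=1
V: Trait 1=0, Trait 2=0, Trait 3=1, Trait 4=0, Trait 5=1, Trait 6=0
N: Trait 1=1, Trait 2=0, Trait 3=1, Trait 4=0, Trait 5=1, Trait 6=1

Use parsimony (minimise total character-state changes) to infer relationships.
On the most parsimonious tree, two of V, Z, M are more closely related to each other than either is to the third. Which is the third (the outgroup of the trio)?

Character polarity is set by the outgroup: the derived state is whichever differs from the outgroup's state, so for Trait 2, Trait 3 the derived state is '0', and for the remaining characters it is '1'.
Trait 1 (derived state '1') is unique to N (autapomorphy; uninformative for grouping).
All ingroup taxa share the derived state '0' for Trait 2; it defines the ingroup but does not resolve relationships within it.
Trait 3 groups M and Z, which is incompatible with the clades supported by the remaining characters; treating it as convergent (homoplasy) costs fewer steps than any alternative tree.
Trait 4 (derived state '1') is unique to Z (autapomorphy; uninformative for grouping).
Only N, V, and Z show the derived state '1' for Trait 5, supporting them as a clade.
Trait 6: derived state '1' in N and Z only — synapomorphy for {N, Z}.
Most parsimonious ingroup topology: (M,((Z,N),V)).
Z and V share a more recent common ancestor with each other than either does with M, so M is the least closely related of the three.

M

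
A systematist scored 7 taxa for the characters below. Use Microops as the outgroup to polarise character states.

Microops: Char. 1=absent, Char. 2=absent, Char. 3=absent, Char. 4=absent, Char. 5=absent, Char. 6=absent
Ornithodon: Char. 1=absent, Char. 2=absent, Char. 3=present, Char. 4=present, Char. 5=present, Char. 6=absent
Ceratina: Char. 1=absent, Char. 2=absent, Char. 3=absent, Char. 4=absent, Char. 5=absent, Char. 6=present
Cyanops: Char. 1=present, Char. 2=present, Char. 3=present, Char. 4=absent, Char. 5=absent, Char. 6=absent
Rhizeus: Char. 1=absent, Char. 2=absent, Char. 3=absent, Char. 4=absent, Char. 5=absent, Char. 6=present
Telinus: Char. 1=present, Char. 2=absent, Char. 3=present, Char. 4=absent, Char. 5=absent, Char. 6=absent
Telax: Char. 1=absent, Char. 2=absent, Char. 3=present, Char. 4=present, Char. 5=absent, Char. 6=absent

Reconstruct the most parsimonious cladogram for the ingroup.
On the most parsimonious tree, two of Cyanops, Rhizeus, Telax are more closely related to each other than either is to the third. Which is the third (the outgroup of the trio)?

The outgroup has state 'absent' for every character, so 'present' is the derived state throughout.
Char. 1: derived state 'present' in Cyanops and Telinus only — synapomorphy for {Cyanops, Telinus}.
Char. 2 (derived state 'present') is unique to Cyanops (autapomorphy; uninformative for grouping).
Char. 3: derived state 'present' in Cyanops, Ornithodon, Telax, and Telinus only — synapomorphy for {Cyanops, Ornithodon, Telax, Telinus}.
Only Ornithodon and Telax show the derived state 'present' for Char. 4, supporting them as a clade.
Char. 5 (derived state 'present') is unique to Ornithodon (autapomorphy; uninformative for grouping).
Only Ceratina and Rhizeus show the derived state 'present' for Char. 6, supporting them as a clade.
Most parsimonious ingroup topology: (((Ornithodon,Telax),(Cyanops,Telinus)),(Ceratina,Rhizeus)).
Cyanops and Telax share a more recent common ancestor with each other than either does with Rhizeus, so Rhizeus is the least closely related of the three.

Rhizeus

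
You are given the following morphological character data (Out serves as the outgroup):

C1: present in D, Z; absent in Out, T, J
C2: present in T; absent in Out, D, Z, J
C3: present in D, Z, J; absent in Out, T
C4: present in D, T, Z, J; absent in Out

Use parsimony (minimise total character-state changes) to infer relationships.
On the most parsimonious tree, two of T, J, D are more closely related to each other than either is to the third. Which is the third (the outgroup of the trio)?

T

The outgroup has state 'absent' for every character, so 'present' is the derived state throughout.
Only D and Z show the derived state 'present' for C1, supporting them as a clade.
C2 (derived state 'present') is unique to T (autapomorphy; uninformative for grouping).
C3: derived state 'present' in D, J, and Z only — synapomorphy for {D, J, Z}.
All ingroup taxa share the derived state 'present' for C4; it defines the ingroup but does not resolve relationships within it.
Most parsimonious ingroup topology: (((D,Z),J),T).
D and J share a more recent common ancestor with each other than either does with T, so T is the least closely related of the three.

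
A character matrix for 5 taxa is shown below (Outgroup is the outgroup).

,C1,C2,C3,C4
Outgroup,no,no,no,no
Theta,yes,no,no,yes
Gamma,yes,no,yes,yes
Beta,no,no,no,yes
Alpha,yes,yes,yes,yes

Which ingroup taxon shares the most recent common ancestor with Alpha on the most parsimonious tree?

Gamma

The outgroup has state 'no' for every character, so 'yes' is the derived state throughout.
C1: derived state 'yes' in Alpha, Gamma, and Theta only — synapomorphy for {Alpha, Gamma, Theta}.
C2 (derived state 'yes') is unique to Alpha (autapomorphy; uninformative for grouping).
C3: derived state 'yes' in Alpha and Gamma only — synapomorphy for {Alpha, Gamma}.
All ingroup taxa share the derived state 'yes' for C4; it defines the ingroup but does not resolve relationships within it.
Most parsimonious ingroup topology: ((Theta,(Gamma,Alpha)),Beta).
Alpha and Gamma form a cherry on this tree, so they are sister taxa.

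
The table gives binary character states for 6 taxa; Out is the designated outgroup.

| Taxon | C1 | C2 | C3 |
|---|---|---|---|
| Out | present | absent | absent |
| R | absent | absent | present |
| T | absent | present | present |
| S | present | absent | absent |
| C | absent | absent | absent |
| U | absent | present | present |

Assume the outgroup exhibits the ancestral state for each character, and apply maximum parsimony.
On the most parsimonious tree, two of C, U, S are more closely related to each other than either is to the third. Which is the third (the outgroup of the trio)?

S

Character polarity is set by the outgroup: the derived state is whichever differs from the outgroup's state, so for C1 the derived state is 'absent', and for the remaining characters it is 'present'.
C1 (derived state 'absent') is shared by C, R, T, and U — a synapomorphy uniting that clade.
C2: derived state 'present' in T and U only — synapomorphy for {T, U}.
C3: derived state 'present' in R, T, and U only — synapomorphy for {R, T, U}.
Most parsimonious ingroup topology: (((R,(T,U)),C),S).
U and C share a more recent common ancestor with each other than either does with S, so S is the least closely related of the three.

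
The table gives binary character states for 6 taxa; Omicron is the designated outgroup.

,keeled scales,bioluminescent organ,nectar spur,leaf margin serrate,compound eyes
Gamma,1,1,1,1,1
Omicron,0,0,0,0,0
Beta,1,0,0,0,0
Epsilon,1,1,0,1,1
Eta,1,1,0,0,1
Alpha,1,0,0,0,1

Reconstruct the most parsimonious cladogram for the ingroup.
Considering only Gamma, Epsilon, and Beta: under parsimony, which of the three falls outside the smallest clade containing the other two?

Beta

The outgroup has state '0' for every character, so '1' is the derived state throughout.
keeled scales (derived state '1') is shared by all ingroup taxa — unites the whole ingroup.
bioluminescent organ (derived state '1') is shared by Epsilon, Eta, and Gamma — a synapomorphy uniting that clade.
nectar spur: derived state '1' in Gamma only — an autapomorphy, so it tells us nothing about relationships among taxa.
leaf margin serrate (derived state '1') is shared by Epsilon and Gamma — a synapomorphy uniting that clade.
compound eyes (derived state '1') is shared by Alpha, Epsilon, Eta, and Gamma — a synapomorphy uniting that clade.
Most parsimonious ingroup topology: ((((Gamma,Epsilon),Eta),Alpha),Beta).
Epsilon and Gamma share a more recent common ancestor with each other than either does with Beta, so Beta is the least closely related of the three.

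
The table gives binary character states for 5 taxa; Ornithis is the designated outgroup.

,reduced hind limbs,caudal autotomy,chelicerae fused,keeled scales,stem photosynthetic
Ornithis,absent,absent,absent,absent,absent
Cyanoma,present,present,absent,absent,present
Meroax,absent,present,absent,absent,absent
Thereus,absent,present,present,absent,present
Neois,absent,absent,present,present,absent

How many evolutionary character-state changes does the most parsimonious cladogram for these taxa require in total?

The outgroup has state 'absent' for every character, so 'present' is the derived state throughout.
reduced hind limbs (derived state 'present') is unique to Cyanoma (autapomorphy; uninformative for grouping).
Only Cyanoma, Meroax, and Thereus show the derived state 'present' for caudal autotomy, supporting them as a clade.
chelicerae fused groups Neois and Thereus, which is incompatible with the clades supported by the remaining characters; treating it as convergent (homoplasy) costs fewer steps than any alternative tree.
keeled scales (derived state 'present') is unique to Neois (autapomorphy; uninformative for grouping).
stem photosynthetic: derived state 'present' in Cyanoma and Thereus only — synapomorphy for {Cyanoma, Thereus}.
Most parsimonious ingroup topology: (((Cyanoma,Thereus),Meroax),Neois).
Changes per character on this tree: reduced hind limbs: 1; caudal autotomy: 1; chelicerae fused: 2; keeled scales: 1; stem photosynthetic: 1.
Total = 6.

6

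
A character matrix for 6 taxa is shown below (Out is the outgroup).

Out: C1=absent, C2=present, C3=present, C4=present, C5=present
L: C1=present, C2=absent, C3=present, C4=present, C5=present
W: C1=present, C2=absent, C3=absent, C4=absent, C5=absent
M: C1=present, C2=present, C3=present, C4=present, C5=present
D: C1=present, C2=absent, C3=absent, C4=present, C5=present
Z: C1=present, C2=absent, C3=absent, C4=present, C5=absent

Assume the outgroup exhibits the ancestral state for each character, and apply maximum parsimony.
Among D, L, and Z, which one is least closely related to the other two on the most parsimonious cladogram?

Character polarity is set by the outgroup: the derived state is whichever differs from the outgroup's state, so for C2, C3, C4, C5 the derived state is 'absent', and for the remaining characters it is 'present'.
All ingroup taxa share the derived state 'present' for C1; it defines the ingroup but does not resolve relationships within it.
Only D, L, W, and Z show the derived state 'absent' for C2, supporting them as a clade.
C3 (derived state 'absent') is shared by D, W, and Z — a synapomorphy uniting that clade.
C4 (derived state 'absent') is unique to W (autapomorphy; uninformative for grouping).
C5: derived state 'absent' in W and Z only — synapomorphy for {W, Z}.
Most parsimonious ingroup topology: ((L,((W,Z),D)),M).
D and Z share a more recent common ancestor with each other than either does with L, so L is the least closely related of the three.

L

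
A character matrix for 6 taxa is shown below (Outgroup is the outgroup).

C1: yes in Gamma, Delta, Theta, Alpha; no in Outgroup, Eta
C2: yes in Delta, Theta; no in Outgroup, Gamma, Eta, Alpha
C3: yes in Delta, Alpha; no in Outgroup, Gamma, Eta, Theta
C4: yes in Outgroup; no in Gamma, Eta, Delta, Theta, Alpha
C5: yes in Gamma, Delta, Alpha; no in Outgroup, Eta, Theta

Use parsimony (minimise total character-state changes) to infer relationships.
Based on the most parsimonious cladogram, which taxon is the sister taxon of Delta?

Alpha

Character polarity is set by the outgroup: the derived state is whichever differs from the outgroup's state, so for C4 the derived state is 'no', and for the remaining characters it is 'yes'.
C1 (derived state 'yes') is shared by Alpha, Delta, Gamma, and Theta — a synapomorphy uniting that clade.
C2 groups Delta and Theta, which is incompatible with the clades supported by the remaining characters; treating it as convergent (homoplasy) costs fewer steps than any alternative tree.
C3: derived state 'yes' in Alpha and Delta only — synapomorphy for {Alpha, Delta}.
C4 (derived state 'no') is shared by all ingroup taxa — unites the whole ingroup.
Only Alpha, Delta, and Gamma show the derived state 'yes' for C5, supporting them as a clade.
Most parsimonious ingroup topology: (((Gamma,(Delta,Alpha)),Theta),Eta).
Delta and Alpha form a cherry on this tree, so they are sister taxa.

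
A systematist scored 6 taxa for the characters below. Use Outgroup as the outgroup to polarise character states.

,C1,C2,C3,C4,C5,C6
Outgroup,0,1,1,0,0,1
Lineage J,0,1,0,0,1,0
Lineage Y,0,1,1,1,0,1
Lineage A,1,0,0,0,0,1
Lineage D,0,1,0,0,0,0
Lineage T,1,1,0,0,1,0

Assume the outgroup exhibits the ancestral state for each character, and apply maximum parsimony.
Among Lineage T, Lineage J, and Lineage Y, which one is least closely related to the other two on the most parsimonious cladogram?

Character polarity is set by the outgroup: the derived state is whichever differs from the outgroup's state, so for C2, C3, C6 the derived state is '0', and for the remaining characters it is '1'.
C1 (state '1') occurs in Lineage A and Lineage T but conflicts with the nesting implied by the other characters — most parsimoniously interpreted as homoplasy.
C2: derived state '0' in Lineage A only — an autapomorphy, so it tells us nothing about relationships among taxa.
Only Lineage A, Lineage D, Lineage J, and Lineage T show the derived state '0' for C3, supporting them as a clade.
C4: derived state '1' in Lineage Y only — an autapomorphy, so it tells us nothing about relationships among taxa.
Only Lineage J and Lineage T show the derived state '1' for C5, supporting them as a clade.
C6 (derived state '0') is shared by Lineage D, Lineage J, and Lineage T — a synapomorphy uniting that clade.
Most parsimonious ingroup topology: ((((Lineage J,Lineage T),Lineage D),Lineage A),Lineage Y).
Lineage T and Lineage J share a more recent common ancestor with each other than either does with Lineage Y, so Lineage Y is the least closely related of the three.

Lineage Y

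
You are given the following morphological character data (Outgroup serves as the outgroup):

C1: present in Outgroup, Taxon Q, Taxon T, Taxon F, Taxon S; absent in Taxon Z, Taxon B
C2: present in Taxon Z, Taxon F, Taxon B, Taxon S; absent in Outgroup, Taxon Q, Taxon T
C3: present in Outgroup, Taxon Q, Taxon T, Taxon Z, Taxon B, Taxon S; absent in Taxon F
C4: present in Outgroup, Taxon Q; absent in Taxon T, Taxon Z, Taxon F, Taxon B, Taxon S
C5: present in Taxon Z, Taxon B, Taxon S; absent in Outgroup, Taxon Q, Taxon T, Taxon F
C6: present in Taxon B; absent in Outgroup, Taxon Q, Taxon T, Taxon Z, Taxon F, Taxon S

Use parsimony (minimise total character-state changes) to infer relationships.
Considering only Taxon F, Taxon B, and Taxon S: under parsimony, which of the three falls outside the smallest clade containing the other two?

Character polarity is set by the outgroup: the derived state is whichever differs from the outgroup's state, so for C1, C3, C4 the derived state is 'absent', and for the remaining characters it is 'present'.
C1 (derived state 'absent') is shared by Taxon B and Taxon Z — a synapomorphy uniting that clade.
Only Taxon B, Taxon F, Taxon S, and Taxon Z show the derived state 'present' for C2, supporting them as a clade.
C3 (derived state 'absent') is unique to Taxon F (autapomorphy; uninformative for grouping).
C4 (derived state 'absent') is shared by Taxon B, Taxon F, Taxon S, Taxon T, and Taxon Z — a synapomorphy uniting that clade.
Only Taxon B, Taxon S, and Taxon Z show the derived state 'present' for C5, supporting them as a clade.
C6 (derived state 'present') is unique to Taxon B (autapomorphy; uninformative for grouping).
Most parsimonious ingroup topology: (Taxon Q,(Taxon T,(((Taxon Z,Taxon B),Taxon S),Taxon F))).
Taxon S and Taxon B share a more recent common ancestor with each other than either does with Taxon F, so Taxon F is the least closely related of the three.

Taxon F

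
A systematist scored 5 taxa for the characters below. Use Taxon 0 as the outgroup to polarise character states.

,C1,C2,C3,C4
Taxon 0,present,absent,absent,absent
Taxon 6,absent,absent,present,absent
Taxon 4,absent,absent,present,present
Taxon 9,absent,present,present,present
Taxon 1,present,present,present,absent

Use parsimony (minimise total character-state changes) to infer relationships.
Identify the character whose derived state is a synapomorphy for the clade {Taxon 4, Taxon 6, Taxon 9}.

Character polarity is set by the outgroup: the derived state is whichever differs from the outgroup's state, so for C1 the derived state is 'absent', and for the remaining characters it is 'present'.
C1 (derived state 'absent') is shared by Taxon 4, Taxon 6, and Taxon 9 — a synapomorphy uniting that clade.
C2 groups Taxon 1 and Taxon 9, which is incompatible with the clades supported by the remaining characters; treating it as convergent (homoplasy) costs fewer steps than any alternative tree.
All ingroup taxa share the derived state 'present' for C3; it defines the ingroup but does not resolve relationships within it.
C4: derived state 'present' in Taxon 4 and Taxon 9 only — synapomorphy for {Taxon 4, Taxon 9}.
Most parsimonious ingroup topology: ((Taxon 6,(Taxon 4,Taxon 9)),Taxon 1).
The clade {Taxon 4, Taxon 6, Taxon 9} is supported by C1: its derived state 'absent' occurs in exactly those taxa and in no other taxon (including the outgroup).

C1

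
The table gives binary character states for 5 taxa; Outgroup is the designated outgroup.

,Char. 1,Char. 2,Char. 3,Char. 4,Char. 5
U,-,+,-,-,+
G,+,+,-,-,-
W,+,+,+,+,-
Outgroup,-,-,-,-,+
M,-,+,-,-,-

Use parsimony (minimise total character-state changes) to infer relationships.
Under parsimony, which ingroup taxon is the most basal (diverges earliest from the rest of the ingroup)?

U

Character polarity is set by the outgroup: the derived state is whichever differs from the outgroup's state, so for Char. 5 the derived state is '-', and for the remaining characters it is '+'.
Char. 1 (derived state '+') is shared by G and W — a synapomorphy uniting that clade.
Char. 2 (derived state '+') is shared by all ingroup taxa — unites the whole ingroup.
Char. 3: derived state '+' in W only — an autapomorphy, so it tells us nothing about relationships among taxa.
Char. 4: derived state '+' in W only — an autapomorphy, so it tells us nothing about relationships among taxa.
Char. 5 (derived state '-') is shared by G, M, and W — a synapomorphy uniting that clade.
Most parsimonious ingroup topology: (U,(M,(G,W))).
U is sister to the clade containing all other ingroup taxa, so it is the earliest-diverging (most basal) ingroup lineage.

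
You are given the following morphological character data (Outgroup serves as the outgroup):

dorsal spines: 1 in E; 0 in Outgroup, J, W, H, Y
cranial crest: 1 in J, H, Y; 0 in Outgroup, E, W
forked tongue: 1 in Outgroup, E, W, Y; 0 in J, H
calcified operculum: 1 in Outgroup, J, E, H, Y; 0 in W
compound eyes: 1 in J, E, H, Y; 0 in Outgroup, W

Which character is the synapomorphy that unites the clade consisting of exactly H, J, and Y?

cranial crest

Character polarity is set by the outgroup: the derived state is whichever differs from the outgroup's state, so for forked tongue, calcified operculum the derived state is '0', and for the remaining characters it is '1'.
dorsal spines: derived state '1' in E only — an autapomorphy, so it tells us nothing about relationships among taxa.
Only H, J, and Y show the derived state '1' for cranial crest, supporting them as a clade.
forked tongue (derived state '0') is shared by H and J — a synapomorphy uniting that clade.
calcified operculum: derived state '0' in W only — an autapomorphy, so it tells us nothing about relationships among taxa.
compound eyes (derived state '1') is shared by E, H, J, and Y — a synapomorphy uniting that clade.
Most parsimonious ingroup topology: ((((J,H),Y),E),W).
The clade {H, J, Y} is supported by cranial crest: its derived state '1' occurs in exactly those taxa and in no other taxon (including the outgroup).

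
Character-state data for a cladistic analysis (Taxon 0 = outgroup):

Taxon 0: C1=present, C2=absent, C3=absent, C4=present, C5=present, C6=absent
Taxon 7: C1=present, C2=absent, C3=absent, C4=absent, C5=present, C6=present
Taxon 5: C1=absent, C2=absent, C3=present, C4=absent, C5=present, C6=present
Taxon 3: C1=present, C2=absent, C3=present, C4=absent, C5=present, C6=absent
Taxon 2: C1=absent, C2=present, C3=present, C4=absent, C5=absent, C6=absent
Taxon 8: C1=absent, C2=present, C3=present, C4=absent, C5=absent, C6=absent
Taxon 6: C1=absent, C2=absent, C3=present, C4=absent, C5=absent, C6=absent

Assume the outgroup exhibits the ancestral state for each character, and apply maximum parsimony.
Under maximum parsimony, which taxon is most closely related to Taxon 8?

Character polarity is set by the outgroup: the derived state is whichever differs from the outgroup's state, so for C1, C4, C5 the derived state is 'absent', and for the remaining characters it is 'present'.
Only Taxon 2, Taxon 5, Taxon 6, and Taxon 8 show the derived state 'absent' for C1, supporting them as a clade.
C2 (derived state 'present') is shared by Taxon 2 and Taxon 8 — a synapomorphy uniting that clade.
C3: derived state 'present' in Taxon 2, Taxon 3, Taxon 5, Taxon 6, and Taxon 8 only — synapomorphy for {Taxon 2, Taxon 3, Taxon 5, Taxon 6, Taxon 8}.
All ingroup taxa share the derived state 'absent' for C4; it defines the ingroup but does not resolve relationships within it.
C5: derived state 'absent' in Taxon 2, Taxon 6, and Taxon 8 only — synapomorphy for {Taxon 2, Taxon 6, Taxon 8}.
C6 (state 'present') occurs in Taxon 5 and Taxon 7 but conflicts with the nesting implied by the other characters — most parsimoniously interpreted as homoplasy.
Most parsimonious ingroup topology: (Taxon 7,((Taxon 5,((Taxon 2,Taxon 8),Taxon 6)),Taxon 3)).
Taxon 8 and Taxon 2 form a cherry on this tree, so they are sister taxa.

Taxon 2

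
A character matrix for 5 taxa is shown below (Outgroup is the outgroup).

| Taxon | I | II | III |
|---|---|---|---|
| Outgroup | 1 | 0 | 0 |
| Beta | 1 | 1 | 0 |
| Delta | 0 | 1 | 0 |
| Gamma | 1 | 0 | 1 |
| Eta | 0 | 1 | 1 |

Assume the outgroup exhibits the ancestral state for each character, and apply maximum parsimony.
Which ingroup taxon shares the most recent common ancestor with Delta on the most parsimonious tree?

Eta

Character polarity is set by the outgroup: the derived state is whichever differs from the outgroup's state, so for I the derived state is '0', and for the remaining characters it is '1'.
I (derived state '0') is shared by Delta and Eta — a synapomorphy uniting that clade.
Only Beta, Delta, and Eta show the derived state '1' for II, supporting them as a clade.
III groups Eta and Gamma, which is incompatible with the clades supported by the remaining characters; treating it as convergent (homoplasy) costs fewer steps than any alternative tree.
Most parsimonious ingroup topology: ((Beta,(Delta,Eta)),Gamma).
Delta and Eta form a cherry on this tree, so they are sister taxa.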